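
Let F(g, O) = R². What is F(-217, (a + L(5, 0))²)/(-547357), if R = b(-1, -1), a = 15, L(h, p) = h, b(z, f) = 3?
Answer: -9/547357 ≈ -1.6443e-5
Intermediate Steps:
R = 3
F(g, O) = 9 (F(g, O) = 3² = 9)
F(-217, (a + L(5, 0))²)/(-547357) = 9/(-547357) = 9*(-1/547357) = -9/547357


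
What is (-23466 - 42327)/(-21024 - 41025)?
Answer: 1687/1591 ≈ 1.0603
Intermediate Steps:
(-23466 - 42327)/(-21024 - 41025) = -65793/(-62049) = -65793*(-1/62049) = 1687/1591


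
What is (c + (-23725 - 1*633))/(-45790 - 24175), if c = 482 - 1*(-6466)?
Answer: 3482/13993 ≈ 0.24884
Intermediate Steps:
c = 6948 (c = 482 + 6466 = 6948)
(c + (-23725 - 1*633))/(-45790 - 24175) = (6948 + (-23725 - 1*633))/(-45790 - 24175) = (6948 + (-23725 - 633))/(-69965) = (6948 - 24358)*(-1/69965) = -17410*(-1/69965) = 3482/13993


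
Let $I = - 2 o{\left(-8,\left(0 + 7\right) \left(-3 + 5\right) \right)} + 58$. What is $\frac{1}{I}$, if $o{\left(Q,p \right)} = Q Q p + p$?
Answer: $- \frac{1}{1762} \approx -0.00056754$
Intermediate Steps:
$o{\left(Q,p \right)} = p + p Q^{2}$ ($o{\left(Q,p \right)} = Q^{2} p + p = p Q^{2} + p = p + p Q^{2}$)
$I = -1762$ ($I = - 2 \left(0 + 7\right) \left(-3 + 5\right) \left(1 + \left(-8\right)^{2}\right) + 58 = - 2 \cdot 7 \cdot 2 \left(1 + 64\right) + 58 = - 2 \cdot 14 \cdot 65 + 58 = \left(-2\right) 910 + 58 = -1820 + 58 = -1762$)
$\frac{1}{I} = \frac{1}{-1762} = - \frac{1}{1762}$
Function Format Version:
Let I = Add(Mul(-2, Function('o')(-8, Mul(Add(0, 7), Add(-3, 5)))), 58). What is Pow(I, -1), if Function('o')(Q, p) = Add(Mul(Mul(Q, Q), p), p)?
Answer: Rational(-1, 1762) ≈ -0.00056754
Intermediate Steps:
Function('o')(Q, p) = Add(p, Mul(p, Pow(Q, 2))) (Function('o')(Q, p) = Add(Mul(Pow(Q, 2), p), p) = Add(Mul(p, Pow(Q, 2)), p) = Add(p, Mul(p, Pow(Q, 2))))
I = -1762 (I = Add(Mul(-2, Mul(Mul(Add(0, 7), Add(-3, 5)), Add(1, Pow(-8, 2)))), 58) = Add(Mul(-2, Mul(Mul(7, 2), Add(1, 64))), 58) = Add(Mul(-2, Mul(14, 65)), 58) = Add(Mul(-2, 910), 58) = Add(-1820, 58) = -1762)
Pow(I, -1) = Pow(-1762, -1) = Rational(-1, 1762)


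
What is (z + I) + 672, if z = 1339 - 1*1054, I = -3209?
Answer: -2252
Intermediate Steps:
z = 285 (z = 1339 - 1054 = 285)
(z + I) + 672 = (285 - 3209) + 672 = -2924 + 672 = -2252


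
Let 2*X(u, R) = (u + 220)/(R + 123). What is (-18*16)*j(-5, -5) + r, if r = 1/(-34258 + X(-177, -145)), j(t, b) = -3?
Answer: 1302389236/1507395 ≈ 864.00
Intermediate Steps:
X(u, R) = (220 + u)/(2*(123 + R)) (X(u, R) = ((u + 220)/(R + 123))/2 = ((220 + u)/(123 + R))/2 = (220 + u)/(2*(123 + R)))
r = -44/1507395 (r = 1/(-34258 + (220 - 177)/(2*(123 - 145))) = 1/(-34258 + (1/2)*43/(-22)) = 1/(-34258 + (1/2)*(-1/22)*43) = 1/(-34258 - 43/44) = 1/(-1507395/44) = -44/1507395 ≈ -2.9189e-5)
(-18*16)*j(-5, -5) + r = -18*16*(-3) - 44/1507395 = -288*(-3) - 44/1507395 = 864 - 44/1507395 = 1302389236/1507395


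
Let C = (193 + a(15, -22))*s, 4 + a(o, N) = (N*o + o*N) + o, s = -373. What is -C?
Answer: -170088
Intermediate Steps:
a(o, N) = -4 + o + 2*N*o (a(o, N) = -4 + ((N*o + o*N) + o) = -4 + ((N*o + N*o) + o) = -4 + (2*N*o + o) = -4 + (o + 2*N*o) = -4 + o + 2*N*o)
C = 170088 (C = (193 + (-4 + 15 + 2*(-22)*15))*(-373) = (193 + (-4 + 15 - 660))*(-373) = (193 - 649)*(-373) = -456*(-373) = 170088)
-C = -1*170088 = -170088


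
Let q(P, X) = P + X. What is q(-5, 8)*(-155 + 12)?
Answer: -429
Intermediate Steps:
q(-5, 8)*(-155 + 12) = (-5 + 8)*(-155 + 12) = 3*(-143) = -429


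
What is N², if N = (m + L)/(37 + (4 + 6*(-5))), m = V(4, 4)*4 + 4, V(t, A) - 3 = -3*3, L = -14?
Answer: 1156/121 ≈ 9.5537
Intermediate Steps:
V(t, A) = -6 (V(t, A) = 3 - 3*3 = 3 - 9 = -6)
m = -20 (m = -6*4 + 4 = -24 + 4 = -20)
N = -34/11 (N = (-20 - 14)/(37 + (4 + 6*(-5))) = -34/(37 + (4 - 30)) = -34/(37 - 26) = -34/11 ≈ -3.0909)
N² = (-34/11)² = 1156/121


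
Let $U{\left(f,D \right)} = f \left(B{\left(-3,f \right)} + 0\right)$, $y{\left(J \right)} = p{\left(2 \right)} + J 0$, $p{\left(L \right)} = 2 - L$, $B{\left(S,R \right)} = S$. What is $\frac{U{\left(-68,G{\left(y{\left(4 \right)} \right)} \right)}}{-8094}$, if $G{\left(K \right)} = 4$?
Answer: $- \frac{34}{1349} \approx -0.025204$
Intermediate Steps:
$y{\left(J \right)} = 0$ ($y{\left(J \right)} = \left(2 - 2\right) + J 0 = \left(2 - 2\right) + 0 = 0 + 0 = 0$)
$U{\left(f,D \right)} = - 3 f$ ($U{\left(f,D \right)} = f \left(-3 + 0\right) = f \left(-3\right) = - 3 f$)
$\frac{U{\left(-68,G{\left(y{\left(4 \right)} \right)} \right)}}{-8094} = \frac{\left(-3\right) \left(-68\right)}{-8094} = 204 \left(- \frac{1}{8094}\right) = - \frac{34}{1349}$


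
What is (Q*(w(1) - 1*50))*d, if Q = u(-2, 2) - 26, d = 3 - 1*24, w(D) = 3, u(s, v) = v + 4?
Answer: -19740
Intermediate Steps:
u(s, v) = 4 + v
d = -21 (d = 3 - 24 = -21)
Q = -20 (Q = (4 + 2) - 26 = 6 - 26 = -20)
(Q*(w(1) - 1*50))*d = -20*(3 - 1*50)*(-21) = -20*(3 - 50)*(-21) = -20*(-47)*(-21) = 940*(-21) = -19740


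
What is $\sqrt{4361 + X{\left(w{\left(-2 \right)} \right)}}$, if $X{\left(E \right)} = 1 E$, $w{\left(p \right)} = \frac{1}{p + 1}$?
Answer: $2 \sqrt{1090} \approx 66.03$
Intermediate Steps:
$w{\left(p \right)} = \frac{1}{1 + p}$
$X{\left(E \right)} = E$
$\sqrt{4361 + X{\left(w{\left(-2 \right)} \right)}} = \sqrt{4361 + \frac{1}{1 - 2}} = \sqrt{4361 + \frac{1}{-1}} = \sqrt{4361 - 1} = \sqrt{4360} = 2 \sqrt{1090}$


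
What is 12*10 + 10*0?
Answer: 120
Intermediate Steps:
12*10 + 10*0 = 120 + 0 = 120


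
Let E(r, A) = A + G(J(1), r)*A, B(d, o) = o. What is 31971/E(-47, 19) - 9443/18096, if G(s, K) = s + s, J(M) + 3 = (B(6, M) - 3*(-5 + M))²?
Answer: 19214865/4240496 ≈ 4.5313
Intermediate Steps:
J(M) = -3 + (15 - 2*M)² (J(M) = -3 + (M - 3*(-5 + M))² = -3 + (M + (15 - 3*M))² = -3 + (15 - 2*M)²)
G(s, K) = 2*s
E(r, A) = 333*A (E(r, A) = A + (2*(-3 + (15 - 2*1)²))*A = A + (2*(-3 + (15 - 2)²))*A = A + (2*(-3 + 13²))*A = A + (2*(-3 + 169))*A = A + (2*166)*A = A + 332*A = 333*A)
31971/E(-47, 19) - 9443/18096 = 31971/((333*19)) - 9443/18096 = 31971/6327 - 9443*1/18096 = 31971*(1/6327) - 9443/18096 = 10657/2109 - 9443/18096 = 19214865/4240496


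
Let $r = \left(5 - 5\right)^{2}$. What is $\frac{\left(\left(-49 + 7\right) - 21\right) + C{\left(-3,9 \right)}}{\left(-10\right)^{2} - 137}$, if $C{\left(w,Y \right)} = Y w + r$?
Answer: $\frac{90}{37} \approx 2.4324$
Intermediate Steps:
$r = 0$ ($r = 0^{2} = 0$)
$C{\left(w,Y \right)} = Y w$ ($C{\left(w,Y \right)} = Y w + 0 = Y w$)
$\frac{\left(\left(-49 + 7\right) - 21\right) + C{\left(-3,9 \right)}}{\left(-10\right)^{2} - 137} = \frac{\left(\left(-49 + 7\right) - 21\right) + 9 \left(-3\right)}{\left(-10\right)^{2} - 137} = \frac{\left(-42 - 21\right) - 27}{100 - 137} = \frac{-63 - 27}{-37} = \left(-90\right) \left(- \frac{1}{37}\right) = \frac{90}{37}$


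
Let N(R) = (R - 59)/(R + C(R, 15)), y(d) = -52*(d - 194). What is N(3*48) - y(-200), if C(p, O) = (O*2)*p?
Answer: -91458347/4464 ≈ -20488.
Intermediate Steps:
C(p, O) = 2*O*p (C(p, O) = (2*O)*p = 2*O*p)
y(d) = 10088 - 52*d (y(d) = -52*(-194 + d) = 10088 - 52*d)
N(R) = (-59 + R)/(31*R) (N(R) = (R - 59)/(R + 2*15*R) = (-59 + R)/(R + 30*R) = (-59 + R)/((31*R)) = (-59 + R)*(1/(31*R)) = (-59 + R)/(31*R))
N(3*48) - y(-200) = (-59 + 3*48)/(31*((3*48))) - (10088 - 52*(-200)) = (1/31)*(-59 + 144)/144 - (10088 + 10400) = (1/31)*(1/144)*85 - 1*20488 = 85/4464 - 20488 = -91458347/4464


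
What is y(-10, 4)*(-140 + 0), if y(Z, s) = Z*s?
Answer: 5600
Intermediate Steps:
y(-10, 4)*(-140 + 0) = (-10*4)*(-140 + 0) = -40*(-140) = 5600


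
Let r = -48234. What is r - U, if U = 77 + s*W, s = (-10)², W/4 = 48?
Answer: -67511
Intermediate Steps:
W = 192 (W = 4*48 = 192)
s = 100
U = 19277 (U = 77 + 100*192 = 77 + 19200 = 19277)
r - U = -48234 - 1*19277 = -48234 - 19277 = -67511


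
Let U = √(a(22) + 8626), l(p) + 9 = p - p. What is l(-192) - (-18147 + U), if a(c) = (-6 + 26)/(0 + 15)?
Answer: 18138 - √77646/3 ≈ 18045.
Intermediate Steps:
a(c) = 4/3 (a(c) = 20/15 = 20*(1/15) = 4/3)
l(p) = -9 (l(p) = -9 + (p - p) = -9 + 0 = -9)
U = √77646/3 (U = √(4/3 + 8626) = √(25882/3) = √77646/3 ≈ 92.883)
l(-192) - (-18147 + U) = -9 - (-18147 + √77646/3) = -9 + (18147 - √77646/3) = 18138 - √77646/3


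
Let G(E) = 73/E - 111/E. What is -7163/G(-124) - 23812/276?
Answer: -1618759/69 ≈ -23460.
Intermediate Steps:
G(E) = -38/E
-7163/G(-124) - 23812/276 = -7163/((-38/(-124))) - 23812/276 = -7163/((-38*(-1/124))) - 23812*1/276 = -7163/19/62 - 5953/69 = -7163*62/19 - 5953/69 = -23374 - 5953/69 = -1618759/69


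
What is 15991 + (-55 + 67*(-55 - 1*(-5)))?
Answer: 12586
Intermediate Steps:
15991 + (-55 + 67*(-55 - 1*(-5))) = 15991 + (-55 + 67*(-55 + 5)) = 15991 + (-55 + 67*(-50)) = 15991 + (-55 - 3350) = 15991 - 3405 = 12586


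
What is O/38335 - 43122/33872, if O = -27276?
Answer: -1288487271/649241560 ≈ -1.9846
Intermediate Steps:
O/38335 - 43122/33872 = -27276/38335 - 43122/33872 = -27276*1/38335 - 43122*1/33872 = -27276/38335 - 21561/16936 = -1288487271/649241560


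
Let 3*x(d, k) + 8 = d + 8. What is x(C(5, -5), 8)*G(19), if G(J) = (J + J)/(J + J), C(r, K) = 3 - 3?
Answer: 0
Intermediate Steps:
C(r, K) = 0
G(J) = 1 (G(J) = (2*J)/((2*J)) = (2*J)*(1/(2*J)) = 1)
x(d, k) = d/3 (x(d, k) = -8/3 + (d + 8)/3 = -8/3 + (8 + d)/3 = -8/3 + (8/3 + d/3) = d/3)
x(C(5, -5), 8)*G(19) = ((1/3)*0)*1 = 0*1 = 0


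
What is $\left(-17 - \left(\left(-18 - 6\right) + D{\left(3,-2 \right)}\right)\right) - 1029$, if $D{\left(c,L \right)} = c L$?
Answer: $-1016$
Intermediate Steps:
$D{\left(c,L \right)} = L c$
$\left(-17 - \left(\left(-18 - 6\right) + D{\left(3,-2 \right)}\right)\right) - 1029 = \left(-17 - \left(\left(-18 - 6\right) - 6\right)\right) - 1029 = \left(-17 - \left(-24 - 6\right)\right) - 1029 = \left(-17 - -30\right) - 1029 = \left(-17 + 30\right) - 1029 = 13 - 1029 = -1016$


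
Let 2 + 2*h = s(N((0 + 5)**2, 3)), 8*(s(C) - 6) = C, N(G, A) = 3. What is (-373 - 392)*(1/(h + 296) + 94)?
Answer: -343094850/4771 ≈ -71913.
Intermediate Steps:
s(C) = 6 + C/8
h = 35/16 (h = -1 + (6 + (1/8)*3)/2 = -1 + (6 + 3/8)/2 = -1 + (1/2)*(51/8) = -1 + 51/16 = 35/16 ≈ 2.1875)
(-373 - 392)*(1/(h + 296) + 94) = (-373 - 392)*(1/(35/16 + 296) + 94) = -765*(1/(4771/16) + 94) = -765*(16/4771 + 94) = -765*448490/4771 = -343094850/4771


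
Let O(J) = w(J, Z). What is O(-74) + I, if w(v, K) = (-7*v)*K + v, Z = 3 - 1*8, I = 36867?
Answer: 34203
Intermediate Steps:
Z = -5 (Z = 3 - 8 = -5)
w(v, K) = v - 7*K*v (w(v, K) = -7*K*v + v = v - 7*K*v)
O(J) = 36*J (O(J) = J*(1 - 7*(-5)) = J*(1 + 35) = J*36 = 36*J)
O(-74) + I = 36*(-74) + 36867 = -2664 + 36867 = 34203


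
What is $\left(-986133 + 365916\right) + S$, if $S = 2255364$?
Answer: $1635147$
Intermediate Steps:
$\left(-986133 + 365916\right) + S = \left(-986133 + 365916\right) + 2255364 = -620217 + 2255364 = 1635147$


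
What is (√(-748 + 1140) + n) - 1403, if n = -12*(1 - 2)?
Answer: -1391 + 14*√2 ≈ -1371.2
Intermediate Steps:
n = 12 (n = -12*(-1) = 12)
(√(-748 + 1140) + n) - 1403 = (√(-748 + 1140) + 12) - 1403 = (√392 + 12) - 1403 = (14*√2 + 12) - 1403 = (12 + 14*√2) - 1403 = -1391 + 14*√2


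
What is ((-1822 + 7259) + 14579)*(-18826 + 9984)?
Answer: -176981472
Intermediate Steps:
((-1822 + 7259) + 14579)*(-18826 + 9984) = (5437 + 14579)*(-8842) = 20016*(-8842) = -176981472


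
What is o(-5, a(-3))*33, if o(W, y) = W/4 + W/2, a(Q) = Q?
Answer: -495/4 ≈ -123.75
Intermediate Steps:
o(W, y) = 3*W/4 (o(W, y) = W*(1/4) + W*(1/2) = W/4 + W/2 = 3*W/4)
o(-5, a(-3))*33 = ((3/4)*(-5))*33 = -15/4*33 = -495/4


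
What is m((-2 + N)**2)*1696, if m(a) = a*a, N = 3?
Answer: 1696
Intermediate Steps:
m(a) = a**2
m((-2 + N)**2)*1696 = ((-2 + 3)**2)**2*1696 = (1**2)**2*1696 = 1**2*1696 = 1*1696 = 1696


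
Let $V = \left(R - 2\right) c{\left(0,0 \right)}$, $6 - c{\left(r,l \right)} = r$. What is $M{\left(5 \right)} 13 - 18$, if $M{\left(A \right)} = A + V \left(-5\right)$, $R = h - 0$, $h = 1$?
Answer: $437$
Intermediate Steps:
$c{\left(r,l \right)} = 6 - r$
$R = 1$ ($R = 1 - 0 = 1 + 0 = 1$)
$V = -6$ ($V = \left(1 - 2\right) \left(6 - 0\right) = - (6 + 0) = \left(-1\right) 6 = -6$)
$M{\left(A \right)} = 30 + A$ ($M{\left(A \right)} = A - -30 = A + 30 = 30 + A$)
$M{\left(5 \right)} 13 - 18 = \left(30 + 5\right) 13 - 18 = 35 \cdot 13 - 18 = 455 - 18 = 437$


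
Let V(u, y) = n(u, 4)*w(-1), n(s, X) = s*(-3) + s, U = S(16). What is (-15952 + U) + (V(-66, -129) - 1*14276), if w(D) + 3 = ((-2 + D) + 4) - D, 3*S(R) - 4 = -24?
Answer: -91100/3 ≈ -30367.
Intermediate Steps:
S(R) = -20/3 (S(R) = 4/3 + (⅓)*(-24) = 4/3 - 8 = -20/3)
U = -20/3 ≈ -6.6667
w(D) = -1 (w(D) = -3 + (((-2 + D) + 4) - D) = -3 + ((2 + D) - D) = -3 + 2 = -1)
n(s, X) = -2*s (n(s, X) = -3*s + s = -2*s)
V(u, y) = 2*u (V(u, y) = -2*u*(-1) = 2*u)
(-15952 + U) + (V(-66, -129) - 1*14276) = (-15952 - 20/3) + (2*(-66) - 1*14276) = -47876/3 + (-132 - 14276) = -47876/3 - 14408 = -91100/3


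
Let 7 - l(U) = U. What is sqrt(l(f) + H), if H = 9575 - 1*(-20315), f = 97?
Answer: 10*sqrt(298) ≈ 172.63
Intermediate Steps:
l(U) = 7 - U
H = 29890 (H = 9575 + 20315 = 29890)
sqrt(l(f) + H) = sqrt((7 - 1*97) + 29890) = sqrt((7 - 97) + 29890) = sqrt(-90 + 29890) = sqrt(29800) = 10*sqrt(298)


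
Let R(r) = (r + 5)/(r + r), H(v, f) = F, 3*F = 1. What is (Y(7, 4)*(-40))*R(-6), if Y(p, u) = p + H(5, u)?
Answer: -220/9 ≈ -24.444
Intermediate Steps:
F = 1/3 (F = (1/3)*1 = 1/3 ≈ 0.33333)
H(v, f) = 1/3
R(r) = (5 + r)/(2*r) (R(r) = (5 + r)/((2*r)) = (5 + r)*(1/(2*r)) = (5 + r)/(2*r))
Y(p, u) = 1/3 + p (Y(p, u) = p + 1/3 = 1/3 + p)
(Y(7, 4)*(-40))*R(-6) = ((1/3 + 7)*(-40))*((1/2)*(5 - 6)/(-6)) = ((22/3)*(-40))*((1/2)*(-1/6)*(-1)) = -880/3*1/12 = -220/9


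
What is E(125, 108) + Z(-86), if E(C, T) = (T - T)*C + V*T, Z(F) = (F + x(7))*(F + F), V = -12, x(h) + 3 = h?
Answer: 12808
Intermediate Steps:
x(h) = -3 + h
Z(F) = 2*F*(4 + F) (Z(F) = (F + (-3 + 7))*(F + F) = (F + 4)*(2*F) = (4 + F)*(2*F) = 2*F*(4 + F))
E(C, T) = -12*T (E(C, T) = (T - T)*C - 12*T = 0*C - 12*T = 0 - 12*T = -12*T)
E(125, 108) + Z(-86) = -12*108 + 2*(-86)*(4 - 86) = -1296 + 2*(-86)*(-82) = -1296 + 14104 = 12808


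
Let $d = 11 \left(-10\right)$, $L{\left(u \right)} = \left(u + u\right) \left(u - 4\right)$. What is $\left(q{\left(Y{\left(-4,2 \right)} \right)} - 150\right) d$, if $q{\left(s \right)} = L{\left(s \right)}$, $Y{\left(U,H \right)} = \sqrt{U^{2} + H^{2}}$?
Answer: $12100 + 1760 \sqrt{5} \approx 16035.0$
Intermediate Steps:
$L{\left(u \right)} = 2 u \left(-4 + u\right)$
$Y{\left(U,H \right)} = \sqrt{H^{2} + U^{2}}$
$q{\left(s \right)} = 2 s \left(-4 + s\right)$
$d = -110$
$\left(q{\left(Y{\left(-4,2 \right)} \right)} - 150\right) d = \left(2 \sqrt{2^{2} + \left(-4\right)^{2}} \left(-4 + \sqrt{2^{2} + \left(-4\right)^{2}}\right) - 150\right) \left(-110\right) = \left(2 \sqrt{4 + 16} \left(-4 + \sqrt{4 + 16}\right) - 150\right) \left(-110\right) = \left(2 \sqrt{20} \left(-4 + \sqrt{20}\right) - 150\right) \left(-110\right) = \left(2 \cdot 2 \sqrt{5} \left(-4 + 2 \sqrt{5}\right) - 150\right) \left(-110\right) = \left(4 \sqrt{5} \left(-4 + 2 \sqrt{5}\right) - 150\right) \left(-110\right) = \left(-150 + 4 \sqrt{5} \left(-4 + 2 \sqrt{5}\right)\right) \left(-110\right) = 16500 - 440 \sqrt{5} \left(-4 + 2 \sqrt{5}\right)$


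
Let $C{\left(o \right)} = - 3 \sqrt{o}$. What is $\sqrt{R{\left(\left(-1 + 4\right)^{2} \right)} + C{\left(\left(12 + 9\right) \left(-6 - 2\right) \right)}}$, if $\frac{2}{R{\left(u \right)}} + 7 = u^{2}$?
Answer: $\frac{\sqrt{37 - 8214 i \sqrt{42}}}{37} \approx 4.4109 - 4.4078 i$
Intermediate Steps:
$R{\left(u \right)} = \frac{2}{-7 + u^{2}}$
$\sqrt{R{\left(\left(-1 + 4\right)^{2} \right)} + C{\left(\left(12 + 9\right) \left(-6 - 2\right) \right)}} = \sqrt{\frac{2}{-7 + \left(\left(-1 + 4\right)^{2}\right)^{2}} - 3 \sqrt{\left(12 + 9\right) \left(-6 - 2\right)}} = \sqrt{\frac{2}{-7 + \left(3^{2}\right)^{2}} - 3 \sqrt{21 \left(-8\right)}} = \sqrt{\frac{2}{-7 + 9^{2}} - 3 \sqrt{-168}} = \sqrt{\frac{2}{-7 + 81} - 3 \cdot 2 i \sqrt{42}} = \sqrt{\frac{2}{74} - 6 i \sqrt{42}} = \sqrt{2 \cdot \frac{1}{74} - 6 i \sqrt{42}} = \sqrt{\frac{1}{37} - 6 i \sqrt{42}}$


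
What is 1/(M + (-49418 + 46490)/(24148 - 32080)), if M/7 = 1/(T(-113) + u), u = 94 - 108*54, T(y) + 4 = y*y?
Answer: 4644847/1719215 ≈ 2.7017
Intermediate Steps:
T(y) = -4 + y**2 (T(y) = -4 + y*y = -4 + y**2)
u = -5738 (u = 94 - 5832 = -5738)
M = 7/7027 (M = 7/((-4 + (-113)**2) - 5738) = 7/((-4 + 12769) - 5738) = 7/(12765 - 5738) = 7/7027 ≈ 0.00099616)
1/(M + (-49418 + 46490)/(24148 - 32080)) = 1/(7/7027 + (-49418 + 46490)/(24148 - 32080)) = 1/(7/7027 - 2928/(-7932)) = 1/(7/7027 - 2928*(-1/7932)) = 1/(7/7027 + 244/661) = 1/(1719215/4644847) = 4644847/1719215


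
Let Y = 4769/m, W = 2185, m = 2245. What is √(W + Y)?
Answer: 21*√24995830/2245 ≈ 46.767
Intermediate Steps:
Y = 4769/2245 ≈ 2.1243
√(W + Y) = √(2185 + 4769/2245) = √(4910094/2245) = 21*√24995830/2245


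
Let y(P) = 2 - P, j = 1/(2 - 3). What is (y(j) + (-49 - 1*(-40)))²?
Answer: 36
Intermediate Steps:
j = -1 (j = 1/(-1) = -1)
(y(j) + (-49 - 1*(-40)))² = ((2 - 1*(-1)) + (-49 - 1*(-40)))² = ((2 + 1) + (-49 + 40))² = (3 - 9)² = (-6)² = 36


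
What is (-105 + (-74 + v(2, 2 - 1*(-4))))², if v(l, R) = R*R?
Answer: 20449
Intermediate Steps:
v(l, R) = R²
(-105 + (-74 + v(2, 2 - 1*(-4))))² = (-105 + (-74 + (2 - 1*(-4))²))² = (-105 + (-74 + (2 + 4)²))² = (-105 + (-74 + 6²))² = (-105 + (-74 + 36))² = (-105 - 38)² = (-143)² = 20449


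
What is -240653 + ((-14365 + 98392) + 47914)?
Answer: -108712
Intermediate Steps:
-240653 + ((-14365 + 98392) + 47914) = -240653 + (84027 + 47914) = -240653 + 131941 = -108712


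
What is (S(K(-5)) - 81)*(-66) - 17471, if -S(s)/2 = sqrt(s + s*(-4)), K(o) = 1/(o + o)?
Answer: -12125 + 66*sqrt(30)/5 ≈ -12053.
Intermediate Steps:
K(o) = 1/(2*o)
S(s) = -2*sqrt(3)*sqrt(-s) (S(s) = -2*sqrt(s + s*(-4)) = -2*sqrt(s - 4*s) = -2*sqrt(3)*sqrt(-s))
(S(K(-5)) - 81)*(-66) - 17471 = (-2*sqrt(3)*sqrt(-1/(2*(-5))) - 81)*(-66) - 17471 = (-2*sqrt(3)*sqrt(-(-1)/(2*5)) - 81)*(-66) - 17471 = (-2*sqrt(3)*sqrt(-1*(-1/10)) - 81)*(-66) - 17471 = (-2*sqrt(3)*sqrt(1/10) - 81)*(-66) - 17471 = (-2*sqrt(3)*sqrt(10)/10 - 81)*(-66) - 17471 = (-sqrt(30)/5 - 81)*(-66) - 17471 = (-81 - sqrt(30)/5)*(-66) - 17471 = (5346 + 66*sqrt(30)/5) - 17471 = -12125 + 66*sqrt(30)/5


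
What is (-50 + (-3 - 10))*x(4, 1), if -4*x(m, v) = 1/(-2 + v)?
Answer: -63/4 ≈ -15.750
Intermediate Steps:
x(m, v) = -1/(4*(-2 + v))
(-50 + (-3 - 10))*x(4, 1) = (-50 + (-3 - 10))*(-1/(-8 + 4*1)) = (-50 - 13)*(-1/(-8 + 4)) = -(-63)/(-4) = -(-63)*(-1)/4 = -63*¼ = -63/4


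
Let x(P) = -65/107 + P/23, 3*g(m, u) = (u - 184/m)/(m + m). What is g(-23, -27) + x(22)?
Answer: 7187/14766 ≈ 0.48673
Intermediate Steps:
g(m, u) = (u - 184/m)/(6*m) (g(m, u) = ((u - 184/m)/(m + m))/3 = ((u - 184/m)/((2*m)))/3 = ((u - 184/m)*(1/(2*m)))/3 = ((u - 184/m)/(2*m))/3 = (u - 184/m)/(6*m))
x(P) = -65/107 + P/23 (x(P) = -65*1/107 + P*(1/23) = -65/107 + P/23)
g(-23, -27) + x(22) = (⅙)*(-184 - 23*(-27))/(-23)² + (-65/107 + (1/23)*22) = (⅙)*(1/529)*(-184 + 621) + (-65/107 + 22/23) = (⅙)*(1/529)*437 + 859/2461 = 19/138 + 859/2461 = 7187/14766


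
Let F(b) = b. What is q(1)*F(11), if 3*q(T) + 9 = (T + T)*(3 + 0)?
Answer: -11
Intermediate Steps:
q(T) = -3 + 2*T (q(T) = -3 + ((T + T)*(3 + 0))/3 = -3 + ((2*T)*3)/3 = -3 + (6*T)/3 = -3 + 2*T)
q(1)*F(11) = (-3 + 2*1)*11 = (-3 + 2)*11 = -1*11 = -11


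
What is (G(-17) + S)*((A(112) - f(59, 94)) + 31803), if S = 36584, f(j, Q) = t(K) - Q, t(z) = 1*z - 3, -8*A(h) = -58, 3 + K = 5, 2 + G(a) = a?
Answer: 4666461865/4 ≈ 1.1666e+9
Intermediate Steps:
G(a) = -2 + a
K = 2 (K = -3 + 5 = 2)
A(h) = 29/4 (A(h) = -1/8*(-58) = 29/4)
t(z) = -3 + z (t(z) = z - 3 = -3 + z)
f(j, Q) = -1 - Q (f(j, Q) = (-3 + 2) - Q = -1 - Q)
(G(-17) + S)*((A(112) - f(59, 94)) + 31803) = ((-2 - 17) + 36584)*((29/4 - (-1 - 1*94)) + 31803) = (-19 + 36584)*((29/4 - (-1 - 94)) + 31803) = 36565*((29/4 - 1*(-95)) + 31803) = 36565*((29/4 + 95) + 31803) = 36565*(409/4 + 31803) = 36565*(127621/4) = 4666461865/4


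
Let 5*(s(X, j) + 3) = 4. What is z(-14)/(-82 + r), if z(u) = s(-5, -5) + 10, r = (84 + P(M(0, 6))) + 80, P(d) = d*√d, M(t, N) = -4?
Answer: 1599/16970 + 78*I/8485 ≈ 0.094225 + 0.0091927*I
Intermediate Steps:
s(X, j) = -11/5 (s(X, j) = -3 + (⅕)*4 = -3 + ⅘ = -11/5)
P(d) = d^(3/2)
r = 164 - 8*I (r = (84 + (-4)^(3/2)) + 80 = (84 - 8*I) + 80 = 164 - 8*I ≈ 164.0 - 8.0*I)
z(u) = 39/5 (z(u) = -11/5 + 10 = 39/5)
z(-14)/(-82 + r) = 39/(5*(-82 + (164 - 8*I))) = 39/(5*(82 - 8*I)) = 39*((82 + 8*I)/6788)/5 = 39*(82 + 8*I)/33940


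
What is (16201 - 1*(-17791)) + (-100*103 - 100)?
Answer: 23592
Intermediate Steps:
(16201 - 1*(-17791)) + (-100*103 - 100) = (16201 + 17791) + (-10300 - 100) = 33992 - 10400 = 23592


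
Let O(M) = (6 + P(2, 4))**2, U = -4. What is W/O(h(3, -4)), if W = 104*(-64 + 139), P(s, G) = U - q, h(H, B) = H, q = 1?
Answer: 7800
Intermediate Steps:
P(s, G) = -5 (P(s, G) = -4 - 1*1 = -4 - 1 = -5)
W = 7800 (W = 104*75 = 7800)
O(M) = 1 (O(M) = (6 - 5)**2 = 1**2 = 1)
W/O(h(3, -4)) = 7800/1 = 7800*1 = 7800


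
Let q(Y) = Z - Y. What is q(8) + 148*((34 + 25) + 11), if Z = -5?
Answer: 10347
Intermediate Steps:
q(Y) = -5 - Y
q(8) + 148*((34 + 25) + 11) = (-5 - 1*8) + 148*((34 + 25) + 11) = (-5 - 8) + 148*(59 + 11) = -13 + 148*70 = -13 + 10360 = 10347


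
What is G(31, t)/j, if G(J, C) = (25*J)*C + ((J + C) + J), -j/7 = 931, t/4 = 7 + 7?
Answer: -43518/6517 ≈ -6.6776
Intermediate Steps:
t = 56 (t = 4*(7 + 7) = 4*14 = 56)
j = -6517 (j = -7*931 = -6517)
G(J, C) = C + 2*J + 25*C*J (G(J, C) = 25*C*J + ((C + J) + J) = 25*C*J + (C + 2*J) = C + 2*J + 25*C*J)
G(31, t)/j = (56 + 2*31 + 25*56*31)/(-6517) = (56 + 62 + 43400)*(-1/6517) = 43518*(-1/6517) = -43518/6517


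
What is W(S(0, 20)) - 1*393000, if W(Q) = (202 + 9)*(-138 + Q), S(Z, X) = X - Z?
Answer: -417898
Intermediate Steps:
W(Q) = -29118 + 211*Q (W(Q) = 211*(-138 + Q) = -29118 + 211*Q)
W(S(0, 20)) - 1*393000 = (-29118 + 211*(20 - 1*0)) - 1*393000 = (-29118 + 211*(20 + 0)) - 393000 = (-29118 + 211*20) - 393000 = (-29118 + 4220) - 393000 = -24898 - 393000 = -417898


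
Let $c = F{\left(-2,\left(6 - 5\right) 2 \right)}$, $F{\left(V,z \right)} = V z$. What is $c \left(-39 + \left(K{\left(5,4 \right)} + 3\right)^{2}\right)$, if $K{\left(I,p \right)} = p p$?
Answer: $-1288$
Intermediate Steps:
$K{\left(I,p \right)} = p^{2}$
$c = -4$ ($c = - 2 \left(6 - 5\right) 2 = - 2 \cdot 1 \cdot 2 = \left(-2\right) 2 = -4$)
$c \left(-39 + \left(K{\left(5,4 \right)} + 3\right)^{2}\right) = - 4 \left(-39 + \left(4^{2} + 3\right)^{2}\right) = - 4 \left(-39 + \left(16 + 3\right)^{2}\right) = - 4 \left(-39 + 19^{2}\right) = - 4 \left(-39 + 361\right) = \left(-4\right) 322 = -1288$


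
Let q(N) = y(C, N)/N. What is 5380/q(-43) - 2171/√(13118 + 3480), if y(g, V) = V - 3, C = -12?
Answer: 115670/23 - 2171*√16598/16598 ≈ 5012.3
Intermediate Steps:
y(g, V) = -3 + V
q(N) = (-3 + N)/N
5380/q(-43) - 2171/√(13118 + 3480) = 5380/(((-3 - 43)/(-43))) - 2171/√(13118 + 3480) = 5380/((-1/43*(-46))) - 2171*√16598/16598 = 5380/(46/43) - 2171*√16598/16598 = 5380*(43/46) - 2171*√16598/16598 = 115670/23 - 2171*√16598/16598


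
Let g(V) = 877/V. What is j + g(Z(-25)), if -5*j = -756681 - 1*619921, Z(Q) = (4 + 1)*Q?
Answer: 34414173/125 ≈ 2.7531e+5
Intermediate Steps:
Z(Q) = 5*Q
j = 1376602/5 (j = -(-756681 - 1*619921)/5 = -(-756681 - 619921)/5 = -⅕*(-1376602) = 1376602/5 ≈ 2.7532e+5)
j + g(Z(-25)) = 1376602/5 + 877/((5*(-25))) = 1376602/5 + 877/(-125) = 1376602/5 + 877*(-1/125) = 1376602/5 - 877/125 = 34414173/125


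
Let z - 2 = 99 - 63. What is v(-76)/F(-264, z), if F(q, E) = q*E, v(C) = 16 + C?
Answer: 5/836 ≈ 0.0059809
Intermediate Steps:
z = 38 (z = 2 + (99 - 63) = 2 + 36 = 38)
F(q, E) = E*q
v(-76)/F(-264, z) = (16 - 76)/((38*(-264))) = -60/(-10032) = -60*(-1/10032) = 5/836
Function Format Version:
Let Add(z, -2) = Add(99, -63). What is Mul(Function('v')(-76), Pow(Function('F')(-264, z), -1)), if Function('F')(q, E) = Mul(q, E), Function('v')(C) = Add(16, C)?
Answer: Rational(5, 836) ≈ 0.0059809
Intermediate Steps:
z = 38 (z = Add(2, Add(99, -63)) = Add(2, 36) = 38)
Function('F')(q, E) = Mul(E, q)
Mul(Function('v')(-76), Pow(Function('F')(-264, z), -1)) = Mul(Add(16, -76), Pow(Mul(38, -264), -1)) = Mul(-60, Pow(-10032, -1)) = Mul(-60, Rational(-1, 10032)) = Rational(5, 836)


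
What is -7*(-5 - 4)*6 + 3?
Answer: 381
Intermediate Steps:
-7*(-5 - 4)*6 + 3 = -(-63)*6 + 3 = -7*(-54) + 3 = 378 + 3 = 381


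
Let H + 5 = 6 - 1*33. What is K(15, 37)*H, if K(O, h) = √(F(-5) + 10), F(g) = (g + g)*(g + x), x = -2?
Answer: -128*√5 ≈ -286.22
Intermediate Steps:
F(g) = 2*g*(-2 + g) (F(g) = (g + g)*(g - 2) = (2*g)*(-2 + g) = 2*g*(-2 + g))
K(O, h) = 4*√5 (K(O, h) = √(2*(-5)*(-2 - 5) + 10) = √(2*(-5)*(-7) + 10) = √(70 + 10) = √80 = 4*√5)
H = -32 (H = -5 + (6 - 1*33) = -5 + (6 - 33) = -5 - 27 = -32)
K(15, 37)*H = (4*√5)*(-32) = -128*√5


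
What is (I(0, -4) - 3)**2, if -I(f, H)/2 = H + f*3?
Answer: 25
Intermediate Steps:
I(f, H) = -6*f - 2*H (I(f, H) = -2*(H + f*3) = -2*(H + 3*f) = -6*f - 2*H)
(I(0, -4) - 3)**2 = ((-6*0 - 2*(-4)) - 3)**2 = ((0 + 8) - 3)**2 = (8 - 3)**2 = 5**2 = 25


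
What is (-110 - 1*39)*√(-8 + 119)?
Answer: -149*√111 ≈ -1569.8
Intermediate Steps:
(-110 - 1*39)*√(-8 + 119) = (-110 - 39)*√111 = -149*√111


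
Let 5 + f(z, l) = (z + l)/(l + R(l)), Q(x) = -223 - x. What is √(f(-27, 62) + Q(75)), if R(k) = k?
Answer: I*√1163647/62 ≈ 17.399*I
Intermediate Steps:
f(z, l) = -5 + (l + z)/(2*l) (f(z, l) = -5 + (z + l)/(l + l) = -5 + (l + z)/((2*l)) = -5 + (l + z)*(1/(2*l)) = -5 + (l + z)/(2*l))
√(f(-27, 62) + Q(75)) = √((½)*(-27 - 9*62)/62 + (-223 - 1*75)) = √((½)*(1/62)*(-27 - 558) + (-223 - 75)) = √((½)*(1/62)*(-585) - 298) = √(-585/124 - 298) = √(-37537/124) = I*√1163647/62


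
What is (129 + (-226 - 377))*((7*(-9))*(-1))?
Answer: -29862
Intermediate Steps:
(129 + (-226 - 377))*((7*(-9))*(-1)) = (129 - 603)*(-63*(-1)) = -474*63 = -29862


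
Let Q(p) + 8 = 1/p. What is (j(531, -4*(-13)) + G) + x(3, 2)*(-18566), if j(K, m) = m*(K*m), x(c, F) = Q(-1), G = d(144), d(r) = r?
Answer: 1603062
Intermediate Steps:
G = 144
Q(p) = -8 + 1/p
x(c, F) = -9 (x(c, F) = -8 + 1/(-1) = -8 - 1 = -9)
j(K, m) = K*m**2
(j(531, -4*(-13)) + G) + x(3, 2)*(-18566) = (531*(-4*(-13))**2 + 144) - 9*(-18566) = (531*52**2 + 144) + 167094 = (531*2704 + 144) + 167094 = (1435824 + 144) + 167094 = 1435968 + 167094 = 1603062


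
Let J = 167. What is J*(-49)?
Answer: -8183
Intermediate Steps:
J*(-49) = 167*(-49) = -8183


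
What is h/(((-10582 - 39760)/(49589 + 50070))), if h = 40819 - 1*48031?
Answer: 359370354/25171 ≈ 14277.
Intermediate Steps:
h = -7212 (h = 40819 - 48031 = -7212)
h/(((-10582 - 39760)/(49589 + 50070))) = -7212*(49589 + 50070)/(-10582 - 39760) = -7212/((-50342/99659)) = -7212/((-50342*1/99659)) = -7212/(-50342/99659) = -7212*(-99659/50342) = 359370354/25171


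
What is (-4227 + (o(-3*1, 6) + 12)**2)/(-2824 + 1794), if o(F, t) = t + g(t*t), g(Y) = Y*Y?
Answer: -1722369/1030 ≈ -1672.2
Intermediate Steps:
g(Y) = Y**2
o(F, t) = t + t**4 (o(F, t) = t + (t*t)**2 = t + (t**2)**2 = t + t**4)
(-4227 + (o(-3*1, 6) + 12)**2)/(-2824 + 1794) = (-4227 + ((6 + 6**4) + 12)**2)/(-2824 + 1794) = (-4227 + ((6 + 1296) + 12)**2)/(-1030) = (-4227 + (1302 + 12)**2)*(-1/1030) = (-4227 + 1314**2)*(-1/1030) = (-4227 + 1726596)*(-1/1030) = 1722369*(-1/1030) = -1722369/1030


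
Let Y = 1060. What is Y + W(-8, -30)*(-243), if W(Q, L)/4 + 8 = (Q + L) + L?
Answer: 74932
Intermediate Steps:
W(Q, L) = -32 + 4*Q + 8*L (W(Q, L) = -32 + 4*((Q + L) + L) = -32 + 4*((L + Q) + L) = -32 + 4*(Q + 2*L) = -32 + (4*Q + 8*L) = -32 + 4*Q + 8*L)
Y + W(-8, -30)*(-243) = 1060 + (-32 + 4*(-8) + 8*(-30))*(-243) = 1060 + (-32 - 32 - 240)*(-243) = 1060 - 304*(-243) = 1060 + 73872 = 74932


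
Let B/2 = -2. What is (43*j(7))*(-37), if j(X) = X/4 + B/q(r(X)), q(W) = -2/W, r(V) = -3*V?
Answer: 256151/4 ≈ 64038.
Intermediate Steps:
B = -4 (B = 2*(-2) = -4)
j(X) = -23*X/4 (j(X) = X/4 - 4*3*X/2 = X/4 - 6*X = -23*X/4)
(43*j(7))*(-37) = (43*(-23/4*7))*(-37) = (43*(-161/4))*(-37) = -6923/4*(-37) = 256151/4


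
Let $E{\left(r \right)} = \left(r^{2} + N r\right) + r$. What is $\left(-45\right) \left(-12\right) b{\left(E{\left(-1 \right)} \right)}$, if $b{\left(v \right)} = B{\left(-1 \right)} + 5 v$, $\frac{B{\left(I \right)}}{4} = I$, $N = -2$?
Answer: $3240$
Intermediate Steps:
$E{\left(r \right)} = r^{2} - r$ ($E{\left(r \right)} = \left(r^{2} - 2 r\right) + r = r^{2} - r$)
$B{\left(I \right)} = 4 I$
$b{\left(v \right)} = -4 + 5 v$ ($b{\left(v \right)} = 4 \left(-1\right) + 5 v = -4 + 5 v$)
$\left(-45\right) \left(-12\right) b{\left(E{\left(-1 \right)} \right)} = \left(-45\right) \left(-12\right) \left(-4 + 5 \left(- (-1 - 1)\right)\right) = 540 \left(-4 + 5 \left(\left(-1\right) \left(-2\right)\right)\right) = 540 \left(-4 + 5 \cdot 2\right) = 540 \left(-4 + 10\right) = 540 \cdot 6 = 3240$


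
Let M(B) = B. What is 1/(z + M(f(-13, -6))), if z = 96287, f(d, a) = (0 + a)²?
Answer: 1/96323 ≈ 1.0382e-5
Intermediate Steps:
f(d, a) = a²
1/(z + M(f(-13, -6))) = 1/(96287 + (-6)²) = 1/(96287 + 36) = 1/96323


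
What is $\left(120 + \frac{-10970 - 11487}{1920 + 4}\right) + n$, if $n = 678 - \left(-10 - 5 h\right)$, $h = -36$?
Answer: $\frac{1185815}{1924} \approx 616.33$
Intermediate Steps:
$n = 508$ ($n = 678 - \left(-10 - -180\right) = 678 - \left(-10 + 180\right) = 678 - 170 = 508$)
$\left(120 + \frac{-10970 - 11487}{1920 + 4}\right) + n = \left(120 + \frac{-10970 - 11487}{1920 + 4}\right) + 508 = \left(120 - \frac{22457}{1924}\right) + 508 = \frac{208423}{1924} + 508 = \frac{1185815}{1924}$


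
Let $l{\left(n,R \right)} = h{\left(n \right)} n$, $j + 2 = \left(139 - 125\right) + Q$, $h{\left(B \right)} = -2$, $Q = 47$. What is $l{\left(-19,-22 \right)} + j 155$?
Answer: $9183$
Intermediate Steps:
$j = 59$ ($j = -2 + \left(\left(139 - 125\right) + 47\right) = -2 + \left(14 + 47\right) = -2 + 61 = 59$)
$l{\left(n,R \right)} = - 2 n$
$l{\left(-19,-22 \right)} + j 155 = \left(-2\right) \left(-19\right) + 59 \cdot 155 = 38 + 9145 = 9183$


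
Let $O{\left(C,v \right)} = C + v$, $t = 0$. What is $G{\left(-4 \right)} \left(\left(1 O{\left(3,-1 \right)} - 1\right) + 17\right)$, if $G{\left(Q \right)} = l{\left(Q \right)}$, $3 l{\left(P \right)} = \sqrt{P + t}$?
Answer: $12 i \approx 12.0 i$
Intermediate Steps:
$l{\left(P \right)} = \frac{\sqrt{P}}{3}$ ($l{\left(P \right)} = \frac{\sqrt{P + 0}}{3} = \frac{\sqrt{P}}{3}$)
$G{\left(Q \right)} = \frac{\sqrt{Q}}{3}$
$G{\left(-4 \right)} \left(\left(1 O{\left(3,-1 \right)} - 1\right) + 17\right) = \frac{\sqrt{-4}}{3} \left(\left(1 \left(3 - 1\right) - 1\right) + 17\right) = \frac{2 i}{3} \left(\left(1 \cdot 2 - 1\right) + 17\right) = \frac{2 i}{3} \left(\left(2 - 1\right) + 17\right) = \frac{2 i}{3} \left(1 + 17\right) = \frac{2 i}{3} \cdot 18 = 12 i$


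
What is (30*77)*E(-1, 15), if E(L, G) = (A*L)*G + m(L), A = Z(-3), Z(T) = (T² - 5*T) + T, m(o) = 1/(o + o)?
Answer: -728805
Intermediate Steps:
m(o) = 1/(2*o)
Z(T) = T² - 4*T
A = 21 (A = -3*(-4 - 3) = -3*(-7) = 21)
E(L, G) = 1/(2*L) + 21*G*L (E(L, G) = (21*L)*G + 1/(2*L) = 21*G*L + 1/(2*L) = 1/(2*L) + 21*G*L)
(30*77)*E(-1, 15) = (30*77)*((½)/(-1) + 21*15*(-1)) = 2310*((½)*(-1) - 315) = 2310*(-½ - 315) = 2310*(-631/2) = -728805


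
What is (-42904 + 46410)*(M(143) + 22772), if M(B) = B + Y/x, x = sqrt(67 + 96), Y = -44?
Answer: 80339990 - 154264*sqrt(163)/163 ≈ 8.0328e+7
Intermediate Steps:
x = sqrt(163) ≈ 12.767
M(B) = B - 44*sqrt(163)/163
(-42904 + 46410)*(M(143) + 22772) = (-42904 + 46410)*((143 - 44*sqrt(163)/163) + 22772) = 3506*(22915 - 44*sqrt(163)/163) = 80339990 - 154264*sqrt(163)/163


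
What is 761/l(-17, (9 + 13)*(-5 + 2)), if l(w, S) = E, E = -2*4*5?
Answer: -761/40 ≈ -19.025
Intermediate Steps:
E = -40 (E = -8*5 = -40)
l(w, S) = -40
761/l(-17, (9 + 13)*(-5 + 2)) = 761/(-40) = 761*(-1/40) = -761/40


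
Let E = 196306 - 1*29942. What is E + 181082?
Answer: 347446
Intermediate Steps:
E = 166364 (E = 196306 - 29942 = 166364)
E + 181082 = 166364 + 181082 = 347446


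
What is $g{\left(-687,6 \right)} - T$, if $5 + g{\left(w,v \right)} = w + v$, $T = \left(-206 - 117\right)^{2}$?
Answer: $-105015$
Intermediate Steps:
$T = 104329$ ($T = \left(-323\right)^{2} = 104329$)
$g{\left(w,v \right)} = -5 + v + w$ ($g{\left(w,v \right)} = -5 + \left(w + v\right) = -5 + \left(v + w\right) = -5 + v + w$)
$g{\left(-687,6 \right)} - T = \left(-5 + 6 - 687\right) - 104329 = -686 - 104329 = -105015$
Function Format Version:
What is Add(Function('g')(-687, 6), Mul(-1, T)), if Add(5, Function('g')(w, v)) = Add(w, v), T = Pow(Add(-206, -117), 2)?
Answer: -105015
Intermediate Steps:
T = 104329 (T = Pow(-323, 2) = 104329)
Function('g')(w, v) = Add(-5, v, w) (Function('g')(w, v) = Add(-5, Add(w, v)) = Add(-5, Add(v, w)) = Add(-5, v, w))
Add(Function('g')(-687, 6), Mul(-1, T)) = Add(Add(-5, 6, -687), Mul(-1, 104329)) = Add(-686, -104329) = -105015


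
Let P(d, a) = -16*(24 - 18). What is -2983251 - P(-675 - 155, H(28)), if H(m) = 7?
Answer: -2983155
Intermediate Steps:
P(d, a) = -96 (P(d, a) = -16*6 = -96)
-2983251 - P(-675 - 155, H(28)) = -2983251 - 1*(-96) = -2983251 + 96 = -2983155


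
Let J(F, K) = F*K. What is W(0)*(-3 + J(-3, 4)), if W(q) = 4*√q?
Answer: 0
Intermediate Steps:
W(0)*(-3 + J(-3, 4)) = (4*√0)*(-3 - 3*4) = (4*0)*(-3 - 12) = 0*(-15) = 0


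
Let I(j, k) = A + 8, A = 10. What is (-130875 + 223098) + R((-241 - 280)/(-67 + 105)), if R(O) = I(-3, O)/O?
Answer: 48047499/521 ≈ 92222.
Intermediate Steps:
I(j, k) = 18 (I(j, k) = 10 + 8 = 18)
R(O) = 18/O
(-130875 + 223098) + R((-241 - 280)/(-67 + 105)) = (-130875 + 223098) + 18/(((-241 - 280)/(-67 + 105))) = 92223 + 18/((-521/38)) = 92223 + 18/((-521*1/38)) = 92223 + 18/(-521/38) = 92223 + 18*(-38/521) = 92223 - 684/521 = 48047499/521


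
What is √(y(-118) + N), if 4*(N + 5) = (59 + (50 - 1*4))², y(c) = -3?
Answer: √10993/2 ≈ 52.424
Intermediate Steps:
N = 11005/4 (N = -5 + (59 + (50 - 1*4))²/4 = -5 + (59 + (50 - 4))²/4 = -5 + (59 + 46)²/4 = -5 + (¼)*105² = -5 + (¼)*11025 = -5 + 11025/4 = 11005/4 ≈ 2751.3)
√(y(-118) + N) = √(-3 + 11005/4) = √(10993/4) = √10993/2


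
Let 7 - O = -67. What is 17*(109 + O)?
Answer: 3111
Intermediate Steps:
O = 74 (O = 7 - 1*(-67) = 7 + 67 = 74)
17*(109 + O) = 17*(109 + 74) = 17*183 = 3111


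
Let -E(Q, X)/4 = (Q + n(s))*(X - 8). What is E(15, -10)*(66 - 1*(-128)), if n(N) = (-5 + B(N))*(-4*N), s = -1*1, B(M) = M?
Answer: -125712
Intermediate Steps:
s = -1
n(N) = -4*N*(-5 + N) (n(N) = (-5 + N)*(-4*N) = -4*N*(-5 + N))
E(Q, X) = -4*(-24 + Q)*(-8 + X) (E(Q, X) = -4*(Q + 4*(-1)*(5 - 1*(-1)))*(X - 8) = -4*(Q + 4*(-1)*(5 + 1))*(-8 + X) = -4*(Q + 4*(-1)*6)*(-8 + X) = -4*(Q - 24)*(-8 + X) = -4*(-24 + Q)*(-8 + X))
E(15, -10)*(66 - 1*(-128)) = (-768 + 32*15 + 96*(-10) - 4*15*(-10))*(66 - 1*(-128)) = (-768 + 480 - 960 + 600)*(66 + 128) = -648*194 = -125712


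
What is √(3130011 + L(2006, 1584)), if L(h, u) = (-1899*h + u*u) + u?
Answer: 3*√203473 ≈ 1353.2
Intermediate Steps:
L(h, u) = u + u² - 1899*h (L(h, u) = (-1899*h + u²) + u = (u² - 1899*h) + u = u + u² - 1899*h)
√(3130011 + L(2006, 1584)) = √(3130011 + (1584 + 1584² - 1899*2006)) = √(3130011 + (1584 + 2509056 - 3809394)) = √(3130011 - 1298754) = √1831257 = 3*√203473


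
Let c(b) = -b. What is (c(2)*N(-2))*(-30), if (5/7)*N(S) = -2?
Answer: -168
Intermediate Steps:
N(S) = -14/5 (N(S) = (7/5)*(-2) = -14/5)
(c(2)*N(-2))*(-30) = (-1*2*(-14/5))*(-30) = -2*(-14/5)*(-30) = (28/5)*(-30) = -168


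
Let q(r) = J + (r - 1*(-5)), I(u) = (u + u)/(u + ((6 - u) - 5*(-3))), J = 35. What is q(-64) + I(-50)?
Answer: -604/21 ≈ -28.762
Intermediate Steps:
I(u) = 2*u/21 (I(u) = (2*u)/(u + ((6 - u) + 15)) = (2*u)/(u + (21 - u)) = (2*u)/21 = (2*u)*(1/21) = 2*u/21)
q(r) = 40 + r (q(r) = 35 + (r - 1*(-5)) = 35 + (r + 5) = 35 + (5 + r) = 40 + r)
q(-64) + I(-50) = (40 - 64) + (2/21)*(-50) = -24 - 100/21 = -604/21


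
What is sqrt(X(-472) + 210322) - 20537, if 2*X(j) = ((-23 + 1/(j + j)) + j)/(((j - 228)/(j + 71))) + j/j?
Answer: -20537 + sqrt(229442014799494)/33040 ≈ -20079.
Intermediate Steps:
X(j) = 1/2 + (71 + j)*(-23 + j + 1/(2*j))/(2*(-228 + j)) (X(j) = (((-23 + 1/(j + j)) + j)/(((j - 228)/(j + 71))) + j/j)/2 = (((-23 + 1/(2*j)) + j)/(((-228 + j)/(71 + j))) + 1)/2 = ((-23 + j + 1/(2*j))*((71 + j)/(-228 + j)) + 1)/2 = ((71 + j)*(-23 + j + 1/(2*j))/(-228 + j) + 1)/2 = (1 + (71 + j)*(-23 + j + 1/(2*j))/(-228 + j))/2 = 1/2 + (71 + j)*(-23 + j + 1/(2*j))/(2*(-228 + j)))
sqrt(X(-472) + 210322) - 20537 = sqrt((1/4)*(71 - 3721*(-472) + 2*(-472)**3 + 98*(-472)**2)/(-472*(-228 - 472)) + 210322) - 20537 = sqrt((1/4)*(-1/472)*(71 + 1756312 + 2*(-105154048) + 98*222784)/(-700) + 210322) - 20537 = sqrt((1/4)*(-1/472)*(-1/700)*(71 + 1756312 - 210308096 + 21832832) + 210322) - 20537 = sqrt((1/4)*(-1/472)*(-1/700)*(-186718881) + 210322) - 20537 = sqrt(-186718881/1321600 + 210322) - 20537 = sqrt(277774836319/1321600) - 20537 = sqrt(229442014799494)/33040 - 20537 = -20537 + sqrt(229442014799494)/33040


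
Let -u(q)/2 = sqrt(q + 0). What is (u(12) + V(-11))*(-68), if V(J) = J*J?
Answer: -8228 + 272*sqrt(3) ≈ -7756.9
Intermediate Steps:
V(J) = J**2
u(q) = -2*sqrt(q) (u(q) = -2*sqrt(q + 0) = -2*sqrt(q))
(u(12) + V(-11))*(-68) = (-4*sqrt(3) + (-11)**2)*(-68) = (-4*sqrt(3) + 121)*(-68) = (121 - 4*sqrt(3))*(-68) = -8228 + 272*sqrt(3)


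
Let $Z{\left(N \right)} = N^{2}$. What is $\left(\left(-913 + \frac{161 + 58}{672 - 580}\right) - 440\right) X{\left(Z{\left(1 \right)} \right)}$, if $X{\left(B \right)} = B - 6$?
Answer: $\frac{621285}{92} \approx 6753.1$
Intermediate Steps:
$X{\left(B \right)} = -6 + B$
$\left(\left(-913 + \frac{161 + 58}{672 - 580}\right) - 440\right) X{\left(Z{\left(1 \right)} \right)} = \left(\left(-913 + \frac{161 + 58}{672 - 580}\right) - 440\right) \left(-6 + 1^{2}\right) = \left(\left(-913 + \frac{219}{92}\right) - 440\right) \left(-6 + 1\right) = \left(\left(-913 + 219 \cdot \frac{1}{92}\right) - 440\right) \left(-5\right) = \left(\left(-913 + \frac{219}{92}\right) - 440\right) \left(-5\right) = \left(- \frac{83777}{92} - 440\right) \left(-5\right) = \left(- \frac{124257}{92}\right) \left(-5\right) = \frac{621285}{92}$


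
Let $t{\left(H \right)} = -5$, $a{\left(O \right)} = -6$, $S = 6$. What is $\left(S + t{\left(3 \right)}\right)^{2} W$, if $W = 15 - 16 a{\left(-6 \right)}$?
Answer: $111$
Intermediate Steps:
$W = 111$ ($W = 15 - -96 = 15 + 96 = 111$)
$\left(S + t{\left(3 \right)}\right)^{2} W = \left(6 - 5\right)^{2} \cdot 111 = 1^{2} \cdot 111 = 1 \cdot 111 = 111$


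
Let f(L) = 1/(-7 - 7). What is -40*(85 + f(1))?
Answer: -23780/7 ≈ -3397.1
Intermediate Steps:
f(L) = -1/14 (f(L) = 1/(-14) = -1/14)
-40*(85 + f(1)) = -40*(85 - 1/14) = -40*1189/14 = -23780/7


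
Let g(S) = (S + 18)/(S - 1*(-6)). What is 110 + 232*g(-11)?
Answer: -1074/5 ≈ -214.80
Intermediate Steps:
g(S) = (18 + S)/(6 + S) (g(S) = (18 + S)/(S + 6) = (18 + S)/(6 + S))
110 + 232*g(-11) = 110 + 232*((18 - 11)/(6 - 11)) = 110 + 232*(7/(-5)) = 110 + 232*(-⅕*7) = 110 + 232*(-7/5) = 110 - 1624/5 = -1074/5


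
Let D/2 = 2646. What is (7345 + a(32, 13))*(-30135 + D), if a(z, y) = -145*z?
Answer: -67200315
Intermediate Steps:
D = 5292 (D = 2*2646 = 5292)
(7345 + a(32, 13))*(-30135 + D) = (7345 - 145*32)*(-30135 + 5292) = (7345 - 4640)*(-24843) = 2705*(-24843) = -67200315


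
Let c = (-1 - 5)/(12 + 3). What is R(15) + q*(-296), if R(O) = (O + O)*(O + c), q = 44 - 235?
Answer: 56974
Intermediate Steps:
c = -2/5 (c = -6/15 = -6*1/15 = -2/5 ≈ -0.40000)
q = -191
R(O) = 2*O*(-2/5 + O) (R(O) = (O + O)*(O - 2/5) = (2*O)*(-2/5 + O) = 2*O*(-2/5 + O))
R(15) + q*(-296) = (2/5)*15*(-2 + 5*15) - 191*(-296) = (2/5)*15*(-2 + 75) + 56536 = (2/5)*15*73 + 56536 = 438 + 56536 = 56974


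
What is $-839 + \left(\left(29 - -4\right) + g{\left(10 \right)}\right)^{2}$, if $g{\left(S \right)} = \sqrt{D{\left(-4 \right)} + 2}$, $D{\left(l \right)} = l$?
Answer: $248 + 66 i \sqrt{2} \approx 248.0 + 93.338 i$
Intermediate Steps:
$g{\left(S \right)} = i \sqrt{2}$ ($g{\left(S \right)} = \sqrt{-4 + 2} = \sqrt{-2} = i \sqrt{2}$)
$-839 + \left(\left(29 - -4\right) + g{\left(10 \right)}\right)^{2} = -839 + \left(\left(29 - -4\right) + i \sqrt{2}\right)^{2} = -839 + \left(\left(29 + 4\right) + i \sqrt{2}\right)^{2} = -839 + \left(33 + i \sqrt{2}\right)^{2}$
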